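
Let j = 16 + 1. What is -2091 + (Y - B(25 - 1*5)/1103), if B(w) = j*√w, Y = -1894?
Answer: -3985 - 34*√5/1103 ≈ -3985.1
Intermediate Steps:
j = 17
B(w) = 17*√w
-2091 + (Y - B(25 - 1*5)/1103) = -2091 + (-1894 - 17*√(25 - 1*5)/1103) = -2091 + (-1894 - 17*√(25 - 5)/1103) = -2091 + (-1894 - 17*√20/1103) = -2091 + (-1894 - 17*(2*√5)/1103) = -2091 + (-1894 - 34*√5/1103) = -3985 - 34*√5/1103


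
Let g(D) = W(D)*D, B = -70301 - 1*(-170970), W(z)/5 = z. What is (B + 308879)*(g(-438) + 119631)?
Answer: 441841269348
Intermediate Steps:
W(z) = 5*z
B = 100669 (B = -70301 + 170970 = 100669)
g(D) = 5*D**2 (g(D) = (5*D)*D = 5*D**2)
(B + 308879)*(g(-438) + 119631) = (100669 + 308879)*(5*(-438)**2 + 119631) = 409548*(5*191844 + 119631) = 409548*(959220 + 119631) = 409548*1078851 = 441841269348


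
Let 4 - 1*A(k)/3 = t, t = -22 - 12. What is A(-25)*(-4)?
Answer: -456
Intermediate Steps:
t = -34
A(k) = 114 (A(k) = 12 - 3*(-34) = 12 + 102 = 114)
A(-25)*(-4) = 114*(-4) = -456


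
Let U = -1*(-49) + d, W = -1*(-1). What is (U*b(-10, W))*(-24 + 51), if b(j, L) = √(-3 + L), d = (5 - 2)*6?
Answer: 1809*I*√2 ≈ 2558.3*I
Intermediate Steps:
W = 1
d = 18 (d = 3*6 = 18)
U = 67 (U = -1*(-49) + 18 = 49 + 18 = 67)
(U*b(-10, W))*(-24 + 51) = (67*√(-3 + 1))*(-24 + 51) = (67*√(-2))*27 = (67*(I*√2))*27 = (67*I*√2)*27 = 1809*I*√2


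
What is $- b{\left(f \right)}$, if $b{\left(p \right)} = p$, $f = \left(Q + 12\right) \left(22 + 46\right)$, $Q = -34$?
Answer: $1496$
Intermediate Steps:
$f = -1496$ ($f = \left(-34 + 12\right) \left(22 + 46\right) = \left(-22\right) 68 = -1496$)
$- b{\left(f \right)} = \left(-1\right) \left(-1496\right) = 1496$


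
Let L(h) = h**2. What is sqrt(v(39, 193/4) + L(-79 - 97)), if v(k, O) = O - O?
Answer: 176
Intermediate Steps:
v(k, O) = 0
sqrt(v(39, 193/4) + L(-79 - 97)) = sqrt(0 + (-79 - 97)**2) = sqrt(0 + (-176)**2) = sqrt(0 + 30976) = sqrt(30976) = 176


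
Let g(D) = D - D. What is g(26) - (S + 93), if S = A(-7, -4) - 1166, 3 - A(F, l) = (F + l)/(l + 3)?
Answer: 1081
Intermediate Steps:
g(D) = 0
A(F, l) = 3 - (F + l)/(3 + l) (A(F, l) = 3 - (F + l)/(l + 3) = 3 - (F + l)/(3 + l))
S = -1174 (S = (9 - 1*(-7) + 2*(-4))/(3 - 4) - 1166 = (9 + 7 - 8)/(-1) - 1166 = -1*8 - 1166 = -8 - 1166 = -1174)
g(26) - (S + 93) = 0 - (-1174 + 93) = 0 - 1*(-1081) = 0 + 1081 = 1081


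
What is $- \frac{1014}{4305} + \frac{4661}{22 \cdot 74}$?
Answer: $\frac{6138271}{2336180} \approx 2.6275$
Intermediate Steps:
$- \frac{1014}{4305} + \frac{4661}{22 \cdot 74} = \left(-1014\right) \frac{1}{4305} + \frac{4661}{1628} = - \frac{338}{1435} + 4661 \cdot \frac{1}{1628} = - \frac{338}{1435} + \frac{4661}{1628} = \frac{6138271}{2336180}$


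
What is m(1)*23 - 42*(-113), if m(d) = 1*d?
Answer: 4769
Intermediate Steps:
m(d) = d
m(1)*23 - 42*(-113) = 1*23 - 42*(-113) = 23 + 4746 = 4769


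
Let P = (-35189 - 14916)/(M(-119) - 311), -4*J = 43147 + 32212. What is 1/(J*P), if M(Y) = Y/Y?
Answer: -248/755172539 ≈ -3.2840e-7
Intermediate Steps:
J = -75359/4 (J = -(43147 + 32212)/4 = -1/4*75359 = -75359/4 ≈ -18840.)
M(Y) = 1
P = 10021/62 (P = (-35189 - 14916)/(1 - 311) = -50105/(-310) = -50105*(-1/310) = 10021/62 ≈ 161.63)
1/(J*P) = 1/((-75359/4)*(10021/62)) = -4/75359*62/10021 = -248/755172539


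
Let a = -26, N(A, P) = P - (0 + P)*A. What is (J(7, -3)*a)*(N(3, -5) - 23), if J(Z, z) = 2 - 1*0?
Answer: 676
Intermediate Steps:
J(Z, z) = 2 (J(Z, z) = 2 + 0 = 2)
N(A, P) = P - A*P (N(A, P) = P - P*A = P - A*P)
(J(7, -3)*a)*(N(3, -5) - 23) = (2*(-26))*(-5*(1 - 1*3) - 23) = -52*(-5*(1 - 3) - 23) = -52*(-5*(-2) - 23) = -52*(10 - 23) = -52*(-13) = 676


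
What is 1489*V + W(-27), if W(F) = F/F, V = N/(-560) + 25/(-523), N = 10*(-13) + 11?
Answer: 10302539/41840 ≈ 246.24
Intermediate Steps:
N = -119 (N = -130 + 11 = -119)
V = 6891/41840 (V = -119/(-560) + 25/(-523) = -119*(-1/560) + 25*(-1/523) = 17/80 - 25/523 = 6891/41840 ≈ 0.16470)
W(F) = 1
1489*V + W(-27) = 1489*(6891/41840) + 1 = 10260699/41840 + 1 = 10302539/41840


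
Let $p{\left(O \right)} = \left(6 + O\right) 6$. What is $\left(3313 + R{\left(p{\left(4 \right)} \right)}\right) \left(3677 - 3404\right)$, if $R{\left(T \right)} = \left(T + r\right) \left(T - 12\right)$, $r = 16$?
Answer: $1900353$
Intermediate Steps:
$p{\left(O \right)} = 36 + 6 O$
$R{\left(T \right)} = \left(-12 + T\right) \left(16 + T\right)$ ($R{\left(T \right)} = \left(T + 16\right) \left(T - 12\right) = \left(16 + T\right) \left(-12 + T\right) = \left(-12 + T\right) \left(16 + T\right)$)
$\left(3313 + R{\left(p{\left(4 \right)} \right)}\right) \left(3677 - 3404\right) = \left(3313 + \left(-192 + \left(36 + 6 \cdot 4\right)^{2} + 4 \left(36 + 6 \cdot 4\right)\right)\right) \left(3677 - 3404\right) = \left(3313 + \left(-192 + \left(36 + 24\right)^{2} + 4 \left(36 + 24\right)\right)\right) 273 = \left(3313 + \left(-192 + 60^{2} + 4 \cdot 60\right)\right) 273 = \left(3313 + \left(-192 + 3600 + 240\right)\right) 273 = \left(3313 + 3648\right) 273 = 6961 \cdot 273 = 1900353$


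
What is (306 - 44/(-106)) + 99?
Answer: 21487/53 ≈ 405.42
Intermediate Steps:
(306 - 44/(-106)) + 99 = (306 - 44*(-1/106)) + 99 = (306 + 22/53) + 99 = 16240/53 + 99 = 21487/53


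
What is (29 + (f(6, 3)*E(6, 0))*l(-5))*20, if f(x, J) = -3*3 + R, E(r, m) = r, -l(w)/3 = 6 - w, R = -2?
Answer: 44140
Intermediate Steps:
l(w) = -18 + 3*w (l(w) = -3*(6 - w) = -18 + 3*w)
f(x, J) = -11 (f(x, J) = -3*3 - 2 = -9 - 2 = -11)
(29 + (f(6, 3)*E(6, 0))*l(-5))*20 = (29 + (-11*6)*(-18 + 3*(-5)))*20 = (29 - 66*(-18 - 15))*20 = (29 - 66*(-33))*20 = (29 + 2178)*20 = 2207*20 = 44140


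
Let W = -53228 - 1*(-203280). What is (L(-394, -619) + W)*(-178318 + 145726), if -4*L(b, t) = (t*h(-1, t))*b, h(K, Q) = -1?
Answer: -6877677912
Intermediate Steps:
W = 150052 (W = -53228 + 203280 = 150052)
L(b, t) = b*t/4 (L(b, t) = -t*(-1)*b/4 = -(-t)*b/4 = -(-1)*b*t/4 = b*t/4)
(L(-394, -619) + W)*(-178318 + 145726) = ((¼)*(-394)*(-619) + 150052)*(-178318 + 145726) = (121943/2 + 150052)*(-32592) = (422047/2)*(-32592) = -6877677912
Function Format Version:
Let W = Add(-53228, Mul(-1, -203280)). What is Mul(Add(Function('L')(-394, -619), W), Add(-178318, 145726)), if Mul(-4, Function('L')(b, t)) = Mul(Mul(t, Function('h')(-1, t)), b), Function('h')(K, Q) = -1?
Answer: -6877677912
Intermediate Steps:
W = 150052 (W = Add(-53228, 203280) = 150052)
Function('L')(b, t) = Mul(Rational(1, 4), b, t) (Function('L')(b, t) = Mul(Rational(-1, 4), Mul(Mul(t, -1), b)) = Mul(Rational(-1, 4), Mul(Mul(-1, t), b)) = Mul(Rational(-1, 4), Mul(-1, b, t)) = Mul(Rational(1, 4), b, t))
Mul(Add(Function('L')(-394, -619), W), Add(-178318, 145726)) = Mul(Add(Mul(Rational(1, 4), -394, -619), 150052), Add(-178318, 145726)) = Mul(Add(Rational(121943, 2), 150052), -32592) = Mul(Rational(422047, 2), -32592) = -6877677912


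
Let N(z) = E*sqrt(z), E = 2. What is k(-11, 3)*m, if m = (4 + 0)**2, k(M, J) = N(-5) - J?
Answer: -48 + 32*I*sqrt(5) ≈ -48.0 + 71.554*I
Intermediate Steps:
N(z) = 2*sqrt(z)
k(M, J) = -J + 2*I*sqrt(5) (k(M, J) = 2*sqrt(-5) - J = 2*(I*sqrt(5)) - J = 2*I*sqrt(5) - J = -J + 2*I*sqrt(5))
m = 16 (m = 4**2 = 16)
k(-11, 3)*m = (-1*3 + 2*I*sqrt(5))*16 = (-3 + 2*I*sqrt(5))*16 = -48 + 32*I*sqrt(5)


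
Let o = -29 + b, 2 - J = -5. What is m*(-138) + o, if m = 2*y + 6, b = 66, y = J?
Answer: -2723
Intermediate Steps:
J = 7 (J = 2 - 1*(-5) = 2 + 5 = 7)
y = 7
m = 20 (m = 2*7 + 6 = 14 + 6 = 20)
o = 37 (o = -29 + 66 = 37)
m*(-138) + o = 20*(-138) + 37 = -2760 + 37 = -2723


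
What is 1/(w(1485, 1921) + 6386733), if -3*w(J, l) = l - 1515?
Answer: 3/19159793 ≈ 1.5658e-7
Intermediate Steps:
w(J, l) = 505 - l/3 (w(J, l) = -(l - 1515)/3 = -(-1515 + l)/3 = 505 - l/3)
1/(w(1485, 1921) + 6386733) = 1/((505 - ⅓*1921) + 6386733) = 1/((505 - 1921/3) + 6386733) = 1/(-406/3 + 6386733) = 1/(19159793/3) = 3/19159793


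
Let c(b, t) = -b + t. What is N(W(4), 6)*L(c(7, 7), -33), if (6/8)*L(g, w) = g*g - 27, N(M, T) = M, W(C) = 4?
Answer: -144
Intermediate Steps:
c(b, t) = t - b
L(g, w) = -36 + 4*g**2/3 (L(g, w) = 4*(g*g - 27)/3 = 4*(g**2 - 27)/3 = 4*(-27 + g**2)/3 = -36 + 4*g**2/3)
N(W(4), 6)*L(c(7, 7), -33) = 4*(-36 + 4*(7 - 1*7)**2/3) = 4*(-36 + 4*(7 - 7)**2/3) = 4*(-36 + (4/3)*0**2) = 4*(-36 + (4/3)*0) = 4*(-36 + 0) = 4*(-36) = -144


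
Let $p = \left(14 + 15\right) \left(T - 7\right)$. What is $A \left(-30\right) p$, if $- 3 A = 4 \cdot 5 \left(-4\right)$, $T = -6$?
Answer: $301600$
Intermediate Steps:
$p = -377$ ($p = \left(14 + 15\right) \left(-6 - 7\right) = 29 \left(-13\right) = -377$)
$A = \frac{80}{3}$ ($A = - \frac{4 \cdot 5 \left(-4\right)}{3} = - \frac{20 \left(-4\right)}{3} = \left(- \frac{1}{3}\right) \left(-80\right) = \frac{80}{3} \approx 26.667$)
$A \left(-30\right) p = \frac{80}{3} \left(-30\right) \left(-377\right) = \left(-800\right) \left(-377\right) = 301600$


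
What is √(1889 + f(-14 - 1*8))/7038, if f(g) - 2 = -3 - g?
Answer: √1910/7038 ≈ 0.0062097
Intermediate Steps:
f(g) = -1 - g (f(g) = 2 + (-3 - g) = -1 - g)
√(1889 + f(-14 - 1*8))/7038 = √(1889 + (-1 - (-14 - 1*8)))/7038 = √(1889 + (-1 - (-14 - 8)))*(1/7038) = √(1889 + (-1 - 1*(-22)))*(1/7038) = √(1889 + (-1 + 22))*(1/7038) = √(1889 + 21)*(1/7038) = √1910*(1/7038) = √1910/7038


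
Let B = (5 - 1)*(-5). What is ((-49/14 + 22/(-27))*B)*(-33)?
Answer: -25630/9 ≈ -2847.8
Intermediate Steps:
B = -20 (B = 4*(-5) = -20)
((-49/14 + 22/(-27))*B)*(-33) = ((-49/14 + 22/(-27))*(-20))*(-33) = ((-49*1/14 + 22*(-1/27))*(-20))*(-33) = ((-7/2 - 22/27)*(-20))*(-33) = -233/54*(-20)*(-33) = (2330/27)*(-33) = -25630/9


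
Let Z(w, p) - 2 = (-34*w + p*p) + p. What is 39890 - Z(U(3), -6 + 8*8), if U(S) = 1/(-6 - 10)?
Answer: 291711/8 ≈ 36464.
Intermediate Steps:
U(S) = -1/16 (U(S) = 1/(-16) = -1/16)
Z(w, p) = 2 + p + p**2 - 34*w (Z(w, p) = 2 + ((-34*w + p*p) + p) = 2 + ((-34*w + p**2) + p) = 2 + ((p**2 - 34*w) + p) = 2 + (p + p**2 - 34*w) = 2 + p + p**2 - 34*w)
39890 - Z(U(3), -6 + 8*8) = 39890 - (2 + (-6 + 8*8) + (-6 + 8*8)**2 - 34*(-1/16)) = 39890 - (2 + (-6 + 64) + (-6 + 64)**2 + 17/8) = 39890 - (2 + 58 + 58**2 + 17/8) = 39890 - (2 + 58 + 3364 + 17/8) = 39890 - 1*27409/8 = 39890 - 27409/8 = 291711/8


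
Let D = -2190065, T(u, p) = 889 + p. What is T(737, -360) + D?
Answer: -2189536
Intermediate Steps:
T(737, -360) + D = (889 - 360) - 2190065 = 529 - 2190065 = -2189536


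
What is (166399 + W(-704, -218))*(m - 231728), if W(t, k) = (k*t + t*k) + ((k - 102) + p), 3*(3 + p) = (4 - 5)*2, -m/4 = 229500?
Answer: -1631530716224/3 ≈ -5.4384e+11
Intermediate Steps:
m = -918000 (m = -4*229500 = -918000)
p = -11/3 (p = -3 + ((4 - 5)*2)/3 = -3 + (-1*2)/3 = -3 + (⅓)*(-2) = -3 - ⅔ = -11/3 ≈ -3.6667)
W(t, k) = -317/3 + k + 2*k*t (W(t, k) = (k*t + t*k) + ((k - 102) - 11/3) = (k*t + k*t) + ((-102 + k) - 11/3) = 2*k*t + (-317/3 + k) = -317/3 + k + 2*k*t)
(166399 + W(-704, -218))*(m - 231728) = (166399 + (-317/3 - 218 + 2*(-218)*(-704)))*(-918000 - 231728) = (166399 + (-317/3 - 218 + 306944))*(-1149728) = (166399 + 919861/3)*(-1149728) = (1419058/3)*(-1149728) = -1631530716224/3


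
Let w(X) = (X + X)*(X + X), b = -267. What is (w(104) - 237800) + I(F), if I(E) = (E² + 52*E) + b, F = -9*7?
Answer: -194110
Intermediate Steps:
F = -63
I(E) = -267 + E² + 52*E (I(E) = (E² + 52*E) - 267 = -267 + E² + 52*E)
w(X) = 4*X² (w(X) = (2*X)*(2*X) = 4*X²)
(w(104) - 237800) + I(F) = (4*104² - 237800) + (-267 + (-63)² + 52*(-63)) = (4*10816 - 237800) + (-267 + 3969 - 3276) = (43264 - 237800) + 426 = -194536 + 426 = -194110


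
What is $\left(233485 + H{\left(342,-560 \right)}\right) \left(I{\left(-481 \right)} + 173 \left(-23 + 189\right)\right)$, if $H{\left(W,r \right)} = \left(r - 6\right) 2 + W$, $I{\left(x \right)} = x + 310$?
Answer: $6642744165$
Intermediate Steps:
$I{\left(x \right)} = 310 + x$
$H{\left(W,r \right)} = -12 + W + 2 r$ ($H{\left(W,r \right)} = \left(r - 6\right) 2 + W = \left(-6 + r\right) 2 + W = \left(-12 + 2 r\right) + W = -12 + W + 2 r$)
$\left(233485 + H{\left(342,-560 \right)}\right) \left(I{\left(-481 \right)} + 173 \left(-23 + 189\right)\right) = \left(233485 + \left(-12 + 342 + 2 \left(-560\right)\right)\right) \left(\left(310 - 481\right) + 173 \left(-23 + 189\right)\right) = \left(233485 - 790\right) \left(-171 + 173 \cdot 166\right) = \left(233485 - 790\right) \left(-171 + 28718\right) = 232695 \cdot 28547 = 6642744165$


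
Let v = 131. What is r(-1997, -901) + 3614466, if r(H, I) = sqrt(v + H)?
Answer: 3614466 + I*sqrt(1866) ≈ 3.6145e+6 + 43.197*I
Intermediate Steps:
r(H, I) = sqrt(131 + H)
r(-1997, -901) + 3614466 = sqrt(131 - 1997) + 3614466 = sqrt(-1866) + 3614466 = I*sqrt(1866) + 3614466 = 3614466 + I*sqrt(1866)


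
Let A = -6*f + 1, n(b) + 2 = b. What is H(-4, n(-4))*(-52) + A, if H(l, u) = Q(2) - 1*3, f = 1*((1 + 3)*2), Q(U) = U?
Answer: 5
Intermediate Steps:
f = 8 (f = 1*(4*2) = 1*8 = 8)
n(b) = -2 + b
H(l, u) = -1 (H(l, u) = 2 - 1*3 = 2 - 3 = -1)
A = -47 (A = -6*8 + 1 = -48 + 1 = -47)
H(-4, n(-4))*(-52) + A = -1*(-52) - 47 = 52 - 47 = 5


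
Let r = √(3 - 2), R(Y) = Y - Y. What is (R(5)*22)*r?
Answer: 0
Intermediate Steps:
R(Y) = 0
r = 1 (r = √1 = 1)
(R(5)*22)*r = (0*22)*1 = 0*1 = 0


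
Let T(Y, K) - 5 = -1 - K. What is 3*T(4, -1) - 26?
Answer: -11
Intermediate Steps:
T(Y, K) = 4 - K (T(Y, K) = 5 + (-1 - K) = 4 - K)
3*T(4, -1) - 26 = 3*(4 - 1*(-1)) - 26 = 3*(4 + 1) - 26 = 3*5 - 26 = 15 - 26 = -11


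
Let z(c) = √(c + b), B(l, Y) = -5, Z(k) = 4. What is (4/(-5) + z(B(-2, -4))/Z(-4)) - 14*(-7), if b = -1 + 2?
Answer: 486/5 + I/2 ≈ 97.2 + 0.5*I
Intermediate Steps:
b = 1
z(c) = √(1 + c) (z(c) = √(c + 1) = √(1 + c))
(4/(-5) + z(B(-2, -4))/Z(-4)) - 14*(-7) = (4/(-5) + √(1 - 5)/4) - 14*(-7) = (4*(-⅕) + √(-4)*(¼)) + 98 = (-⅘ + (2*I)*(¼)) + 98 = (-⅘ + I/2) + 98 = 486/5 + I/2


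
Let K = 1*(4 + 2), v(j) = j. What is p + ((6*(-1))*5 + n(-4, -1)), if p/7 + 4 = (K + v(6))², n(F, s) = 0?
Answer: 950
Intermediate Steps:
K = 6 (K = 1*6 = 6)
p = 980 (p = -28 + 7*(6 + 6)² = -28 + 7*12² = -28 + 7*144 = -28 + 1008 = 980)
p + ((6*(-1))*5 + n(-4, -1)) = 980 + ((6*(-1))*5 + 0) = 980 + (-6*5 + 0) = 980 + (-30 + 0) = 980 - 30 = 950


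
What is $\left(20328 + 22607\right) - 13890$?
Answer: $29045$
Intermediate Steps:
$\left(20328 + 22607\right) - 13890 = 42935 - 13890 = 29045$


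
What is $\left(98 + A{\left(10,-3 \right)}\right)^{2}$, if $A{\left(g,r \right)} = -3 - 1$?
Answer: $8836$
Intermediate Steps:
$A{\left(g,r \right)} = -4$
$\left(98 + A{\left(10,-3 \right)}\right)^{2} = \left(98 - 4\right)^{2} = 94^{2} = 8836$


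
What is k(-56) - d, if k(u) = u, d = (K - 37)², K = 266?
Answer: -52497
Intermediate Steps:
d = 52441 (d = (266 - 37)² = 229² = 52441)
k(-56) - d = -56 - 1*52441 = -56 - 52441 = -52497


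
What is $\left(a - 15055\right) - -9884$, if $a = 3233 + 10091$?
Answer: $8153$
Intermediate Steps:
$a = 13324$
$\left(a - 15055\right) - -9884 = \left(13324 - 15055\right) - -9884 = -1731 + 9884 = 8153$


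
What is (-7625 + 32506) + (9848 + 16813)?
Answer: 51542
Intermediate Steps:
(-7625 + 32506) + (9848 + 16813) = 24881 + 26661 = 51542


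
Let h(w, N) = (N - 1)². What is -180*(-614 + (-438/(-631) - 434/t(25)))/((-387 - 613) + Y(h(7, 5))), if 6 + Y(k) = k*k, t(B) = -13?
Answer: -28542564/205075 ≈ -139.18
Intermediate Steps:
h(w, N) = (-1 + N)²
Y(k) = -6 + k² (Y(k) = -6 + k*k = -6 + k²)
-180*(-614 + (-438/(-631) - 434/t(25)))/((-387 - 613) + Y(h(7, 5))) = -180*(-614 + (-438/(-631) - 434/(-13)))/((-387 - 613) + (-6 + ((-1 + 5)²)²)) = -180*(-614 + (-438*(-1/631) - 434*(-1/13)))/(-1000 + (-6 + (4²)²)) = -180*(-614 + (438/631 + 434/13))/(-1000 + (-6 + 16²)) = -180*(-614 + 279548/8203)/(-1000 + (-6 + 256)) = -(-856276920)/(8203*(-1000 + 250)) = -(-856276920)/(8203*(-750)) = -(-856276920)*(-1)/(8203*750) = -180*792849/1025375 = -28542564/205075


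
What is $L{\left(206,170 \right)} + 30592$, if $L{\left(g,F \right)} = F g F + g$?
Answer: $5984198$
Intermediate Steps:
$L{\left(g,F \right)} = g + g F^{2}$ ($L{\left(g,F \right)} = g F^{2} + g = g + g F^{2}$)
$L{\left(206,170 \right)} + 30592 = 206 \left(1 + 170^{2}\right) + 30592 = 206 \left(1 + 28900\right) + 30592 = 206 \cdot 28901 + 30592 = 5953606 + 30592 = 5984198$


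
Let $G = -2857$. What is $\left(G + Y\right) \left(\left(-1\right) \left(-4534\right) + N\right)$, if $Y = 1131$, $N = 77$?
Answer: $-7958586$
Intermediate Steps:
$\left(G + Y\right) \left(\left(-1\right) \left(-4534\right) + N\right) = \left(-2857 + 1131\right) \left(\left(-1\right) \left(-4534\right) + 77\right) = - 1726 \left(4534 + 77\right) = \left(-1726\right) 4611 = -7958586$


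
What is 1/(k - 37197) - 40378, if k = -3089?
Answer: -1626668109/40286 ≈ -40378.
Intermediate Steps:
1/(k - 37197) - 40378 = 1/(-3089 - 37197) - 40378 = 1/(-40286) - 40378 = -1/40286 - 40378 = -1626668109/40286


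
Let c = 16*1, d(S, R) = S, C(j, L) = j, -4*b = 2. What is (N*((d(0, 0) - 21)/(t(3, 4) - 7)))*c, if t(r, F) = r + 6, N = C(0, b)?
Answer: 0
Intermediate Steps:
b = -1/2 (b = -1/4*2 = -1/2 ≈ -0.50000)
N = 0
t(r, F) = 6 + r
c = 16
(N*((d(0, 0) - 21)/(t(3, 4) - 7)))*c = (0*((0 - 21)/((6 + 3) - 7)))*16 = (0*(-21/(9 - 7)))*16 = (0*(-21/2))*16 = 0*16 = 0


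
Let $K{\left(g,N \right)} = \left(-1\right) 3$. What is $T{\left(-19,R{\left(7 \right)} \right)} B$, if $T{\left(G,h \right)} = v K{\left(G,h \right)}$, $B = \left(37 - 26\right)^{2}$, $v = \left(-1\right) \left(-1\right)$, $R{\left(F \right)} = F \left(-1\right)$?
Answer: $-363$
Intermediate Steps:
$R{\left(F \right)} = - F$
$K{\left(g,N \right)} = -3$
$v = 1$
$B = 121$ ($B = 11^{2} = 121$)
$T{\left(G,h \right)} = -3$ ($T{\left(G,h \right)} = 1 \left(-3\right) = -3$)
$T{\left(-19,R{\left(7 \right)} \right)} B = \left(-3\right) 121 = -363$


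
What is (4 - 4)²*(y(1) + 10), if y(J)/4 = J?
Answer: 0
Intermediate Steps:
y(J) = 4*J
(4 - 4)²*(y(1) + 10) = (4 - 4)²*(4*1 + 10) = 0²*(4 + 10) = 0*14 = 0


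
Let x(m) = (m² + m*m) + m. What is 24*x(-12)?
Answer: 6624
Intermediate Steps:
x(m) = m + 2*m² (x(m) = (m² + m²) + m = 2*m² + m = m + 2*m²)
24*x(-12) = 24*(-12*(1 + 2*(-12))) = 24*(-12*(1 - 24)) = 24*(-12*(-23)) = 24*276 = 6624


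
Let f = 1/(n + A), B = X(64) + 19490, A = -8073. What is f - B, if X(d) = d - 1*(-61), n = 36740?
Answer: -562303204/28667 ≈ -19615.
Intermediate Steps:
X(d) = 61 + d (X(d) = d + 61 = 61 + d)
B = 19615 (B = (61 + 64) + 19490 = 125 + 19490 = 19615)
f = 1/28667 (f = 1/(36740 - 8073) = 1/28667 ≈ 3.4883e-5)
f - B = 1/28667 - 1*19615 = 1/28667 - 19615 = -562303204/28667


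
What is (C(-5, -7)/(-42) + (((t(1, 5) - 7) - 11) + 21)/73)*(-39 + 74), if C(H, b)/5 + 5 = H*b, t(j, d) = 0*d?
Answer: -9020/73 ≈ -123.56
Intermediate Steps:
t(j, d) = 0
C(H, b) = -25 + 5*H*b (C(H, b) = -25 + 5*(H*b) = -25 + 5*H*b)
(C(-5, -7)/(-42) + (((t(1, 5) - 7) - 11) + 21)/73)*(-39 + 74) = ((-25 + 5*(-5)*(-7))/(-42) + (((0 - 7) - 11) + 21)/73)*(-39 + 74) = ((-25 + 175)*(-1/42) + ((-7 - 11) + 21)*(1/73))*35 = (150*(-1/42) + (-18 + 21)*(1/73))*35 = (-25/7 + 3*(1/73))*35 = (-25/7 + 3/73)*35 = -1804/511*35 = -9020/73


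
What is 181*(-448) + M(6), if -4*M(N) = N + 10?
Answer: -81092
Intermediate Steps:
M(N) = -5/2 - N/4 (M(N) = -(N + 10)/4 = -(10 + N)/4 = -5/2 - N/4)
181*(-448) + M(6) = 181*(-448) + (-5/2 - ¼*6) = -81088 + (-5/2 - 3/2) = -81088 - 4 = -81092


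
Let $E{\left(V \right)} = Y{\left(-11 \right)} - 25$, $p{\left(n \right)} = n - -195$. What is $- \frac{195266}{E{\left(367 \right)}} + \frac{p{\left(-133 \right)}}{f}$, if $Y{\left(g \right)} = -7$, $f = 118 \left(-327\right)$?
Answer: $\frac{1883632973}{308688} \approx 6102.1$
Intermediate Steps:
$f = -38586$
$p{\left(n \right)} = 195 + n$ ($p{\left(n \right)} = n + 195 = 195 + n$)
$E{\left(V \right)} = -32$ ($E{\left(V \right)} = -7 - 25 = -32$)
$- \frac{195266}{E{\left(367 \right)}} + \frac{p{\left(-133 \right)}}{f} = - \frac{195266}{-32} + \frac{195 - 133}{-38586} = \left(-195266\right) \left(- \frac{1}{32}\right) + 62 \left(- \frac{1}{38586}\right) = \frac{97633}{16} - \frac{31}{19293} = \frac{1883632973}{308688}$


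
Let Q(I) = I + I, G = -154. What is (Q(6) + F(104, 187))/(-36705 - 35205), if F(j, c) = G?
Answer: 71/35955 ≈ 0.0019747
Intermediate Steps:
Q(I) = 2*I
F(j, c) = -154
(Q(6) + F(104, 187))/(-36705 - 35205) = (2*6 - 154)/(-36705 - 35205) = (12 - 154)/(-71910) = -142*(-1/71910) = 71/35955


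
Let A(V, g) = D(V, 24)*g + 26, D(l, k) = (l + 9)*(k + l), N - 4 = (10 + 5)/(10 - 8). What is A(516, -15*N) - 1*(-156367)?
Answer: -48747357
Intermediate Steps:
N = 23/2 (N = 4 + (10 + 5)/(10 - 8) = 4 + 15/2 = 23/2 ≈ 11.500)
D(l, k) = (9 + l)*(k + l)
A(V, g) = 26 + g*(216 + V² + 33*V) (A(V, g) = (V² + 9*24 + 9*V + 24*V)*g + 26 = (V² + 216 + 9*V + 24*V)*g + 26 = (216 + V² + 33*V)*g + 26 = g*(216 + V² + 33*V) + 26 = 26 + g*(216 + V² + 33*V))
A(516, -15*N) - 1*(-156367) = (26 + (-15*23/2)*(216 + 516² + 33*516)) - 1*(-156367) = (26 - 345*(216 + 266256 + 17028)/2) + 156367 = (26 - 345/2*283500) + 156367 = (26 - 48903750) + 156367 = -48903724 + 156367 = -48747357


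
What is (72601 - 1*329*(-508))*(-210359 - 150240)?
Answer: -86447480067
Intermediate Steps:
(72601 - 1*329*(-508))*(-210359 - 150240) = (72601 - 329*(-508))*(-360599) = (72601 + 167132)*(-360599) = 239733*(-360599) = -86447480067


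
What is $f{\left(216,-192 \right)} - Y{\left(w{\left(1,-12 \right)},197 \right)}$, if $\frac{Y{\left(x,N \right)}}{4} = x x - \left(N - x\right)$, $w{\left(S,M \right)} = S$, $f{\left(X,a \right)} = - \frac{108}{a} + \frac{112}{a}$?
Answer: $\frac{37439}{48} \approx 779.98$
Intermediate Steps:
$f{\left(X,a \right)} = \frac{4}{a}$
$Y{\left(x,N \right)} = - 4 N + 4 x + 4 x^{2}$ ($Y{\left(x,N \right)} = 4 \left(x x - \left(N - x\right)\right) = 4 \left(x^{2} - \left(N - x\right)\right) = 4 \left(x + x^{2} - N\right) = - 4 N + 4 x + 4 x^{2}$)
$f{\left(216,-192 \right)} - Y{\left(w{\left(1,-12 \right)},197 \right)} = \frac{4}{-192} - \left(\left(-4\right) 197 + 4 \cdot 1 + 4 \cdot 1^{2}\right) = 4 \left(- \frac{1}{192}\right) - \left(-788 + 4 + 4 \cdot 1\right) = - \frac{1}{48} - \left(-788 + 4 + 4\right) = - \frac{1}{48} - -780 = - \frac{1}{48} + 780 = \frac{37439}{48}$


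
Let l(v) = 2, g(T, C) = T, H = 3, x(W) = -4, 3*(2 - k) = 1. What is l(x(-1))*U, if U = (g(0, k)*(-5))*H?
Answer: 0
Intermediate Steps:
k = 5/3 (k = 2 - ⅓*1 = 2 - ⅓ = 5/3 ≈ 1.6667)
U = 0 (U = (0*(-5))*3 = 0*3 = 0)
l(x(-1))*U = 2*0 = 0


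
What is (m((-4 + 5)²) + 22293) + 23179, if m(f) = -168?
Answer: 45304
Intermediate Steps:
(m((-4 + 5)²) + 22293) + 23179 = (-168 + 22293) + 23179 = 22125 + 23179 = 45304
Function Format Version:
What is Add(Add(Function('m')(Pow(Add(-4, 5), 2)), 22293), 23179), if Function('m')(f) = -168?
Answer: 45304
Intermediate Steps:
Add(Add(Function('m')(Pow(Add(-4, 5), 2)), 22293), 23179) = Add(Add(-168, 22293), 23179) = Add(22125, 23179) = 45304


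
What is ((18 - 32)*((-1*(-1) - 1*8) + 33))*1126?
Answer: -409864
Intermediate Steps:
((18 - 32)*((-1*(-1) - 1*8) + 33))*1126 = -14*((1 - 8) + 33)*1126 = -14*(-7 + 33)*1126 = -14*26*1126 = -364*1126 = -409864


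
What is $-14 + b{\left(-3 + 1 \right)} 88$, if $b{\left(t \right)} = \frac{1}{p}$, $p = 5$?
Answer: $\frac{18}{5} \approx 3.6$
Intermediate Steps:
$b{\left(t \right)} = \frac{1}{5}$
$-14 + b{\left(-3 + 1 \right)} 88 = -14 + \frac{1}{5} \cdot 88 = -14 + \frac{88}{5} = \frac{18}{5}$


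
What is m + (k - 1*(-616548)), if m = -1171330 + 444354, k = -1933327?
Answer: -2043755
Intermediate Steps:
m = -726976
m + (k - 1*(-616548)) = -726976 + (-1933327 - 1*(-616548)) = -726976 + (-1933327 + 616548) = -726976 - 1316779 = -2043755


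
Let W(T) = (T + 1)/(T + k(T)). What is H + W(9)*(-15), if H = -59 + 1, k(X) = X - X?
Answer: -224/3 ≈ -74.667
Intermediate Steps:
k(X) = 0
H = -58
W(T) = (1 + T)/T (W(T) = (T + 1)/(T + 0) = (1 + T)/T)
H + W(9)*(-15) = -58 + ((1 + 9)/9)*(-15) = -58 + ((⅑)*10)*(-15) = -58 + (10/9)*(-15) = -58 - 50/3 = -224/3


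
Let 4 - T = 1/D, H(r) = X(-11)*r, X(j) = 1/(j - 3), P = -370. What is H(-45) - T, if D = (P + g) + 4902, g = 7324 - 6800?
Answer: -27801/35392 ≈ -0.78552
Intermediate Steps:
X(j) = 1/(-3 + j)
g = 524
H(r) = -r/14 (H(r) = r/(-3 - 11) = r/(-14) = -r/14)
D = 5056 (D = (-370 + 524) + 4902 = 154 + 4902 = 5056)
T = 20223/5056 (T = 4 - 1/5056 = 20223/5056 ≈ 3.9998)
H(-45) - T = -1/14*(-45) - 1*20223/5056 = 45/14 - 20223/5056 = -27801/35392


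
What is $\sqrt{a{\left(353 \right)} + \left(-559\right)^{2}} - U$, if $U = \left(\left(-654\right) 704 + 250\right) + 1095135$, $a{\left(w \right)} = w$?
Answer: $-634969 + \sqrt{312834} \approx -6.3441 \cdot 10^{5}$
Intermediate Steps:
$U = 634969$ ($U = \left(-460416 + 250\right) + 1095135 = -460166 + 1095135 = 634969$)
$\sqrt{a{\left(353 \right)} + \left(-559\right)^{2}} - U = \sqrt{353 + \left(-559\right)^{2}} - 634969 = \sqrt{353 + 312481} - 634969 = \sqrt{312834} - 634969 = -634969 + \sqrt{312834}$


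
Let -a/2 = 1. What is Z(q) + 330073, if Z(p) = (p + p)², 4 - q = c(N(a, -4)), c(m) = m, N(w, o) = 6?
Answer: 330089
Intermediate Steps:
a = -2 (a = -2*1 = -2)
q = -2 (q = 4 - 1*6 = 4 - 6 = -2)
Z(p) = 4*p² (Z(p) = (2*p)² = 4*p²)
Z(q) + 330073 = 4*(-2)² + 330073 = 4*4 + 330073 = 16 + 330073 = 330089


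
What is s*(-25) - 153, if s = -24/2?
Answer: 147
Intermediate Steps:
s = -12 (s = -24/2 = -24*½ = -12)
s*(-25) - 153 = -12*(-25) - 153 = 300 - 153 = 147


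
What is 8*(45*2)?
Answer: 720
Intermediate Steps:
8*(45*2) = 8*90 = 720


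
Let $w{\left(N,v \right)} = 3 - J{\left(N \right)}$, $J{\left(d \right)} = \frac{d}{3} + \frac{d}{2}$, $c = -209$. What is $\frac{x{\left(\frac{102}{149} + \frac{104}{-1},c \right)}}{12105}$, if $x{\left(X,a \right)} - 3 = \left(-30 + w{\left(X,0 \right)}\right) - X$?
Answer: $\frac{73939}{5410935} \approx 0.013665$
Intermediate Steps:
$J{\left(d \right)} = \frac{5 d}{6}$ ($J{\left(d \right)} = d \frac{1}{3} + d \frac{1}{2} = \frac{d}{3} + \frac{d}{2} = \frac{5 d}{6}$)
$w{\left(N,v \right)} = 3 - \frac{5 N}{6}$
$x{\left(X,a \right)} = -24 - \frac{11 X}{6}$ ($x{\left(X,a \right)} = 3 - \left(27 + \frac{11 X}{6}\right) = -24 - \frac{11 X}{6}$)
$\frac{x{\left(\frac{102}{149} + \frac{104}{-1},c \right)}}{12105} = \frac{-24 - \frac{11 \left(\frac{102}{149} + \frac{104}{-1}\right)}{6}}{12105} = \left(-24 - \frac{11 \left(102 \cdot \frac{1}{149} + 104 \left(-1\right)\right)}{6}\right) \frac{1}{12105} = \left(-24 - \frac{11 \left(\frac{102}{149} - 104\right)}{6}\right) \frac{1}{12105} = \left(-24 - - \frac{84667}{447}\right) \frac{1}{12105} = \left(-24 + \frac{84667}{447}\right) \frac{1}{12105} = \frac{73939}{447} \cdot \frac{1}{12105} = \frac{73939}{5410935}$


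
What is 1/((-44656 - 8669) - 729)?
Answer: -1/54054 ≈ -1.8500e-5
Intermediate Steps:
1/((-44656 - 8669) - 729) = 1/(-53325 - 729) = 1/(-54054) = -1/54054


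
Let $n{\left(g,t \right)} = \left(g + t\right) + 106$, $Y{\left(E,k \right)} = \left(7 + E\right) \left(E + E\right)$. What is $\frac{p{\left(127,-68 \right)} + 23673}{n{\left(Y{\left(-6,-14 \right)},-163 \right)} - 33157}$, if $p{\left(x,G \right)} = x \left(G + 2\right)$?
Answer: $- \frac{15291}{33226} \approx -0.46021$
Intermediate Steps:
$p{\left(x,G \right)} = x \left(2 + G\right)$
$Y{\left(E,k \right)} = 2 E \left(7 + E\right)$ ($Y{\left(E,k \right)} = \left(7 + E\right) 2 E = 2 E \left(7 + E\right)$)
$n{\left(g,t \right)} = 106 + g + t$
$\frac{p{\left(127,-68 \right)} + 23673}{n{\left(Y{\left(-6,-14 \right)},-163 \right)} - 33157} = \frac{127 \left(2 - 68\right) + 23673}{\left(106 + 2 \left(-6\right) \left(7 - 6\right) - 163\right) - 33157} = \frac{127 \left(-66\right) + 23673}{\left(106 + 2 \left(-6\right) 1 - 163\right) - 33157} = \frac{-8382 + 23673}{\left(106 - 12 - 163\right) - 33157} = \frac{15291}{-69 - 33157} = \frac{15291}{-33226} = 15291 \left(- \frac{1}{33226}\right) = - \frac{15291}{33226}$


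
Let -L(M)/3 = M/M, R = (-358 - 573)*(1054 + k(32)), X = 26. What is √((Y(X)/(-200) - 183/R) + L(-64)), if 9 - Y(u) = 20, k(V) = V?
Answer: 3*I*√75846670418/481460 ≈ 1.716*I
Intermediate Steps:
R = -1011066 (R = (-358 - 573)*(1054 + 32) = -931*1086 = -1011066)
L(M) = -3 (L(M) = -3*M/M = -3*1 = -3)
Y(u) = -11 (Y(u) = 9 - 1*20 = 9 - 20 = -11)
√((Y(X)/(-200) - 183/R) + L(-64)) = √((-11/(-200) - 183/(-1011066)) - 3) = √((-11*(-1/200) - 183*(-1/1011066)) - 3) = √((11/200 + 61/337022) - 3) = √(1859721/33702200 - 3) = √(-99246879/33702200) = 3*I*√75846670418/481460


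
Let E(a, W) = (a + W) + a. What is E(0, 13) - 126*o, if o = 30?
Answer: -3767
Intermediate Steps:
E(a, W) = W + 2*a (E(a, W) = (W + a) + a = W + 2*a)
E(0, 13) - 126*o = (13 + 2*0) - 126*30 = (13 + 0) - 3780 = 13 - 3780 = -3767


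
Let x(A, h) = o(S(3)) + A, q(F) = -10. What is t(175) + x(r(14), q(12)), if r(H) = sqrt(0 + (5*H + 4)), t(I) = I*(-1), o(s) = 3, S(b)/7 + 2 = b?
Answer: -172 + sqrt(74) ≈ -163.40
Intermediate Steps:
S(b) = -14 + 7*b
t(I) = -I
r(H) = sqrt(4 + 5*H) (r(H) = sqrt(0 + (4 + 5*H)) = sqrt(4 + 5*H))
x(A, h) = 3 + A
t(175) + x(r(14), q(12)) = -1*175 + (3 + sqrt(4 + 5*14)) = -175 + (3 + sqrt(4 + 70)) = -175 + (3 + sqrt(74)) = -172 + sqrt(74)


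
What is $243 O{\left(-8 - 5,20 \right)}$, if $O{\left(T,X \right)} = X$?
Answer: $4860$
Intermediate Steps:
$243 O{\left(-8 - 5,20 \right)} = 243 \cdot 20 = 4860$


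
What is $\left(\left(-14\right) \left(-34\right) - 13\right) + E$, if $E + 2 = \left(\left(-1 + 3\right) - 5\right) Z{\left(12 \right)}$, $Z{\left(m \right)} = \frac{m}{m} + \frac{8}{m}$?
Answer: $456$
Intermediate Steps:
$Z{\left(m \right)} = 1 + \frac{8}{m}$
$E = -7$ ($E = -2 + \left(\left(-1 + 3\right) - 5\right) \frac{8 + 12}{12} = -2 + \left(2 - 5\right) \frac{1}{12} \cdot 20 = -2 - 5 = -7$)
$\left(\left(-14\right) \left(-34\right) - 13\right) + E = \left(\left(-14\right) \left(-34\right) - 13\right) - 7 = \left(476 - 13\right) - 7 = 463 - 7 = 456$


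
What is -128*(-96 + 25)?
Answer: 9088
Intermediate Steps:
-128*(-96 + 25) = -128*(-71) = 9088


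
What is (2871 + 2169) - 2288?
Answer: 2752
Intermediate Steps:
(2871 + 2169) - 2288 = 5040 - 2288 = 2752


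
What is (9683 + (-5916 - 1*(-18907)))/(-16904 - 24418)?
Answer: -3779/6887 ≈ -0.54871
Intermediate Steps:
(9683 + (-5916 - 1*(-18907)))/(-16904 - 24418) = (9683 + (-5916 + 18907))/(-41322) = (9683 + 12991)*(-1/41322) = 22674*(-1/41322) = -3779/6887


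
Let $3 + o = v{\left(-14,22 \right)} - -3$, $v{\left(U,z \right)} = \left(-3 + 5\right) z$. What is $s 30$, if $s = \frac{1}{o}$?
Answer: $\frac{15}{22} \approx 0.68182$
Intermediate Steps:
$v{\left(U,z \right)} = 2 z$
$o = 44$ ($o = -3 + \left(2 \cdot 22 - -3\right) = -3 + \left(44 + 3\right) = -3 + 47 = 44$)
$s = \frac{1}{44} \approx 0.022727$
$s 30 = \frac{1}{44} \cdot 30 = \frac{15}{22}$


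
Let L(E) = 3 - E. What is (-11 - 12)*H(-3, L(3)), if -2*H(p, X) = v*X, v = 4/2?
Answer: 0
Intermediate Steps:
v = 2 (v = 4*(½) = 2)
H(p, X) = -X
(-11 - 12)*H(-3, L(3)) = (-11 - 12)*(-(3 - 1*3)) = -(-23)*(3 - 3) = -(-23)*0 = -23*0 = 0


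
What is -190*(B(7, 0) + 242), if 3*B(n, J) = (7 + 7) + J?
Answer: -140600/3 ≈ -46867.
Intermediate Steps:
B(n, J) = 14/3 + J/3 (B(n, J) = ((7 + 7) + J)/3 = (14 + J)/3 = 14/3 + J/3)
-190*(B(7, 0) + 242) = -190*((14/3 + (⅓)*0) + 242) = -190*((14/3 + 0) + 242) = -190*(14/3 + 242) = -190*740/3 = -140600/3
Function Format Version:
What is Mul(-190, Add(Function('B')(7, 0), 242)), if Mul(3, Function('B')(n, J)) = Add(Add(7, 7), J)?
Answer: Rational(-140600, 3) ≈ -46867.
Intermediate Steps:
Function('B')(n, J) = Add(Rational(14, 3), Mul(Rational(1, 3), J)) (Function('B')(n, J) = Mul(Rational(1, 3), Add(Add(7, 7), J)) = Mul(Rational(1, 3), Add(14, J)) = Add(Rational(14, 3), Mul(Rational(1, 3), J)))
Mul(-190, Add(Function('B')(7, 0), 242)) = Mul(-190, Add(Add(Rational(14, 3), Mul(Rational(1, 3), 0)), 242)) = Mul(-190, Add(Add(Rational(14, 3), 0), 242)) = Mul(-190, Add(Rational(14, 3), 242)) = Mul(-190, Rational(740, 3)) = Rational(-140600, 3)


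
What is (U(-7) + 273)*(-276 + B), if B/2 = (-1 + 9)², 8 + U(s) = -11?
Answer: -37592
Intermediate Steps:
U(s) = -19 (U(s) = -8 - 11 = -19)
B = 128 (B = 2*(-1 + 9)² = 2*8² = 2*64 = 128)
(U(-7) + 273)*(-276 + B) = (-19 + 273)*(-276 + 128) = 254*(-148) = -37592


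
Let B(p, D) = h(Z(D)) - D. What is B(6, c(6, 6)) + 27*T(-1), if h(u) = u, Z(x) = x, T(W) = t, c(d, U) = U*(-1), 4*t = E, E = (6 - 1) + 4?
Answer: 243/4 ≈ 60.750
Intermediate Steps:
E = 9 (E = 5 + 4 = 9)
t = 9/4 (t = (1/4)*9 = 9/4 ≈ 2.2500)
c(d, U) = -U
T(W) = 9/4
B(p, D) = 0 (B(p, D) = D - D = 0)
B(6, c(6, 6)) + 27*T(-1) = 0 + 27*(9/4) = 0 + 243/4 = 243/4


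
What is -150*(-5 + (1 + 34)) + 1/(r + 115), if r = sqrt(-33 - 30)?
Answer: (-13500*sqrt(7) + 517499*I)/(-115*I + 3*sqrt(7)) ≈ -4500.0 - 0.00059748*I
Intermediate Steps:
r = 3*I*sqrt(7) (r = sqrt(-63) = 3*I*sqrt(7) ≈ 7.9373*I)
-150*(-5 + (1 + 34)) + 1/(r + 115) = -150*(-5 + (1 + 34)) + 1/(3*I*sqrt(7) + 115) = -150*(-5 + 35) + 1/(115 + 3*I*sqrt(7)) = -150*30 + 1/(115 + 3*I*sqrt(7)) = -4500 + 1/(115 + 3*I*sqrt(7))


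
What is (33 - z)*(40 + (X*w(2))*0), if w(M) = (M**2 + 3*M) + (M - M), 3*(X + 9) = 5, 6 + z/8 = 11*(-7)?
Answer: 27880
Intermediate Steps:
z = -664 (z = -48 + 8*(11*(-7)) = -48 + 8*(-77) = -48 - 616 = -664)
X = -22/3 (X = -9 + (1/3)*5 = -9 + 5/3 = -22/3 ≈ -7.3333)
w(M) = M**2 + 3*M (w(M) = (M**2 + 3*M) + 0 = M**2 + 3*M)
(33 - z)*(40 + (X*w(2))*0) = (33 - 1*(-664))*(40 - 44*(3 + 2)/3*0) = (33 + 664)*(40 - 44*5/3*0) = 697*(40 - 22/3*10*0) = 697*(40 - 220/3*0) = 697*(40 + 0) = 697*40 = 27880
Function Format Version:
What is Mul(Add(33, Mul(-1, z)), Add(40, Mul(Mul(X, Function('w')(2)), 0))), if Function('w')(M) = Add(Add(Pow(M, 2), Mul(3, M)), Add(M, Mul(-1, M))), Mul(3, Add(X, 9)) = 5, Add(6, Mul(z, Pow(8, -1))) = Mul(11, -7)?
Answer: 27880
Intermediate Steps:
z = -664 (z = Add(-48, Mul(8, Mul(11, -7))) = Add(-48, Mul(8, -77)) = Add(-48, -616) = -664)
X = Rational(-22, 3) (X = Add(-9, Mul(Rational(1, 3), 5)) = Add(-9, Rational(5, 3)) = Rational(-22, 3) ≈ -7.3333)
Function('w')(M) = Add(Pow(M, 2), Mul(3, M)) (Function('w')(M) = Add(Add(Pow(M, 2), Mul(3, M)), 0) = Add(Pow(M, 2), Mul(3, M)))
Mul(Add(33, Mul(-1, z)), Add(40, Mul(Mul(X, Function('w')(2)), 0))) = Mul(Add(33, Mul(-1, -664)), Add(40, Mul(Mul(Rational(-22, 3), Mul(2, Add(3, 2))), 0))) = Mul(Add(33, 664), Add(40, Mul(Mul(Rational(-22, 3), Mul(2, 5)), 0))) = Mul(697, Add(40, Mul(Mul(Rational(-22, 3), 10), 0))) = Mul(697, Add(40, Mul(Rational(-220, 3), 0))) = Mul(697, Add(40, 0)) = Mul(697, 40) = 27880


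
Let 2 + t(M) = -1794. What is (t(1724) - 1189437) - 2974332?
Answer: -4165565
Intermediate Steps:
t(M) = -1796 (t(M) = -2 - 1794 = -1796)
(t(1724) - 1189437) - 2974332 = (-1796 - 1189437) - 2974332 = -1191233 - 2974332 = -4165565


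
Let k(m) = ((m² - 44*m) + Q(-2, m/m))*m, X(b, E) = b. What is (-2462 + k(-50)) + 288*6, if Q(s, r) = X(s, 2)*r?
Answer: -235634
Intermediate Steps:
Q(s, r) = r*s (Q(s, r) = s*r = r*s)
k(m) = m*(-2 + m² - 44*m) (k(m) = ((m² - 44*m) + (m/m)*(-2))*m = ((m² - 44*m) + 1*(-2))*m = ((m² - 44*m) - 2)*m = (-2 + m² - 44*m)*m = m*(-2 + m² - 44*m))
(-2462 + k(-50)) + 288*6 = (-2462 - 50*(-2 + (-50)² - 44*(-50))) + 288*6 = (-2462 - 50*(-2 + 2500 + 2200)) + 1728 = (-2462 - 50*4698) + 1728 = (-2462 - 234900) + 1728 = -237362 + 1728 = -235634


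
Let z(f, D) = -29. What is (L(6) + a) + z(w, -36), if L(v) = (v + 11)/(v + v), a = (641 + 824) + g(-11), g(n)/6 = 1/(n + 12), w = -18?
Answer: 17321/12 ≈ 1443.4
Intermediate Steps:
g(n) = 6/(12 + n) (g(n) = 6/(n + 12) = 6/(12 + n))
a = 1471 (a = (641 + 824) + 6/(12 - 11) = 1465 + 6/1 = 1465 + 6*1 = 1465 + 6 = 1471)
L(v) = (11 + v)/(2*v) (L(v) = (11 + v)/((2*v)) = (11 + v)*(1/(2*v)) = (11 + v)/(2*v))
(L(6) + a) + z(w, -36) = ((½)*(11 + 6)/6 + 1471) - 29 = ((½)*(⅙)*17 + 1471) - 29 = (17/12 + 1471) - 29 = 17669/12 - 29 = 17321/12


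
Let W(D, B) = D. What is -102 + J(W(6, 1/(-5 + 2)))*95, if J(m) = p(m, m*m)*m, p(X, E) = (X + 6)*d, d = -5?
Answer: -34302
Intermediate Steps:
p(X, E) = -30 - 5*X (p(X, E) = (X + 6)*(-5) = (6 + X)*(-5) = -30 - 5*X)
J(m) = m*(-30 - 5*m) (J(m) = (-30 - 5*m)*m = m*(-30 - 5*m))
-102 + J(W(6, 1/(-5 + 2)))*95 = -102 + (5*6*(-6 - 1*6))*95 = -102 + (5*6*(-6 - 6))*95 = -102 + (5*6*(-12))*95 = -102 - 360*95 = -102 - 34200 = -34302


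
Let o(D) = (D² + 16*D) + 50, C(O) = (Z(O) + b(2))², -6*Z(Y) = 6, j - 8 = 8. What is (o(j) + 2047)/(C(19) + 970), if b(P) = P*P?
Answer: 2609/979 ≈ 2.6650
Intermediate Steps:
j = 16 (j = 8 + 8 = 16)
b(P) = P²
Z(Y) = -1 (Z(Y) = -⅙*6 = -1)
C(O) = 9 (C(O) = (-1 + 2²)² = (-1 + 4)² = 3² = 9)
o(D) = 50 + D² + 16*D
(o(j) + 2047)/(C(19) + 970) = ((50 + 16² + 16*16) + 2047)/(9 + 970) = ((50 + 256 + 256) + 2047)/979 = (562 + 2047)*(1/979) = 2609*(1/979) = 2609/979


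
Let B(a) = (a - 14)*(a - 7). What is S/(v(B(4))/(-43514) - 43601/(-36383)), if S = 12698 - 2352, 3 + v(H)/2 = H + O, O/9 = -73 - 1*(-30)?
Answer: 8189737696126/961724837 ≈ 8515.7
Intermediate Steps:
B(a) = (-14 + a)*(-7 + a)
O = -387 (O = 9*(-73 - 1*(-30)) = 9*(-73 + 30) = 9*(-43) = -387)
v(H) = -780 + 2*H (v(H) = -6 + 2*(H - 387) = -6 + 2*(-387 + H) = -6 + (-774 + 2*H) = -780 + 2*H)
S = 10346
S/(v(B(4))/(-43514) - 43601/(-36383)) = 10346/((-780 + 2*(98 + 4² - 21*4))/(-43514) - 43601/(-36383)) = 10346/((-780 + 2*(98 + 16 - 84))*(-1/43514) - 43601*(-1/36383)) = 10346/((-780 + 2*30)*(-1/43514) + 43601/36383) = 10346/((-780 + 60)*(-1/43514) + 43601/36383) = 10346/(-720*(-1/43514) + 43601/36383) = 10346/(360/21757 + 43601/36383) = 10346/(961724837/791584931) = 10346*(791584931/961724837) = 8189737696126/961724837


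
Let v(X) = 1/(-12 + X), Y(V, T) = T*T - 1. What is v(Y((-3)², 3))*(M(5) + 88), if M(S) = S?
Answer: -93/4 ≈ -23.250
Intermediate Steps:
Y(V, T) = -1 + T² (Y(V, T) = T² - 1 = -1 + T²)
v(Y((-3)², 3))*(M(5) + 88) = (5 + 88)/(-12 + (-1 + 3²)) = 93/(-12 + (-1 + 9)) = 93/(-12 + 8) = 93/(-4) = -¼*93 = -93/4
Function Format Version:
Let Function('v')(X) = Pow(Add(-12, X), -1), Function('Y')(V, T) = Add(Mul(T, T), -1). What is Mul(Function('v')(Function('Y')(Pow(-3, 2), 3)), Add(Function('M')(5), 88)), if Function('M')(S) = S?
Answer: Rational(-93, 4) ≈ -23.250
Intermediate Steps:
Function('Y')(V, T) = Add(-1, Pow(T, 2)) (Function('Y')(V, T) = Add(Pow(T, 2), -1) = Add(-1, Pow(T, 2)))
Mul(Function('v')(Function('Y')(Pow(-3, 2), 3)), Add(Function('M')(5), 88)) = Mul(Pow(Add(-12, Add(-1, Pow(3, 2))), -1), Add(5, 88)) = Mul(Pow(Add(-12, Add(-1, 9)), -1), 93) = Mul(Pow(Add(-12, 8), -1), 93) = Mul(Pow(-4, -1), 93) = Mul(Rational(-1, 4), 93) = Rational(-93, 4)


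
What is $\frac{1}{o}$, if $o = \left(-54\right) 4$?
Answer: $- \frac{1}{216} \approx -0.0046296$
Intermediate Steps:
$o = -216$
$\frac{1}{o} = \frac{1}{-216} = - \frac{1}{216}$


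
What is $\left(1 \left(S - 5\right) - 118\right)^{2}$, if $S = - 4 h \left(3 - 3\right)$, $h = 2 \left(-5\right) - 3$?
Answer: $15129$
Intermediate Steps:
$h = -13$ ($h = -10 - 3 = -13$)
$S = 0$ ($S = \left(-4\right) \left(-13\right) \left(3 - 3\right) = 52 \cdot 0 = 0$)
$\left(1 \left(S - 5\right) - 118\right)^{2} = \left(1 \left(0 - 5\right) - 118\right)^{2} = \left(1 \left(-5\right) - 118\right)^{2} = \left(-5 - 118\right)^{2} = \left(-123\right)^{2} = 15129$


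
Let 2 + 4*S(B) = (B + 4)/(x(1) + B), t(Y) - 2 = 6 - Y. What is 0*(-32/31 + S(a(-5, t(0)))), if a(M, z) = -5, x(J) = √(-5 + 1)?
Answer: 0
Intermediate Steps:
t(Y) = 8 - Y (t(Y) = 2 + (6 - Y) = 8 - Y)
x(J) = 2*I (x(J) = √(-4) = 2*I)
S(B) = -½ + (4 + B)/(4*(B + 2*I)) (S(B) = -½ + ((B + 4)/(2*I + B))/4 = -½ + ((4 + B)/(B + 2*I))/4 = -½ + (4 + B)/(4*(B + 2*I)))
0*(-32/31 + S(a(-5, t(0)))) = 0*(-32/31 + (1 - I - ¼*(-5))/(-5 + 2*I)) = 0*(-32*1/31 + ((-5 - 2*I)/29)*(1 - I + 5/4)) = 0*(-32/31 + ((-5 - 2*I)/29)*(9/4 - I)) = 0*(-32/31 + (-5 - 2*I)*(9/4 - I)/29) = 0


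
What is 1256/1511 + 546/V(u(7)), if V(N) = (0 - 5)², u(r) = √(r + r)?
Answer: 856406/37775 ≈ 22.671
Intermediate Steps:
u(r) = √2*√r (u(r) = √(2*r) = √2*√r)
V(N) = 25 (V(N) = (-5)² = 25)
1256/1511 + 546/V(u(7)) = 1256/1511 + 546/25 = 856406/37775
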